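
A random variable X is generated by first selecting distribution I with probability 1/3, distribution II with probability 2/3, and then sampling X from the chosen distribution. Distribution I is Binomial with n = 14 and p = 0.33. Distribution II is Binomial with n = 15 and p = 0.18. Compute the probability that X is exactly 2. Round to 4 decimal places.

0.1989

Conditional on each component, P(X = 2): I: 0.0810899; II: 0.257819.
By total probability, P(X = 2) = 0.333333·0.0810899 + 0.666667·0.257819 = 0.198909.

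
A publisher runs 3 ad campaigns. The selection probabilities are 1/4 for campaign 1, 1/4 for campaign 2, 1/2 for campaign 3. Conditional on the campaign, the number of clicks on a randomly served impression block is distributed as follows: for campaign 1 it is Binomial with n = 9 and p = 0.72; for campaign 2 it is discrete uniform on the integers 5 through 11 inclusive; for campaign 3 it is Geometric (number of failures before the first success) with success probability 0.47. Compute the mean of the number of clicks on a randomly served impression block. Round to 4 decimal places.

4.1838

Component means — 1: 6.48; 2: 8; 3: 1.12766.
E[X] = 0.25·6.48 + 0.25·8 + 0.5·1.12766 = 4.18383.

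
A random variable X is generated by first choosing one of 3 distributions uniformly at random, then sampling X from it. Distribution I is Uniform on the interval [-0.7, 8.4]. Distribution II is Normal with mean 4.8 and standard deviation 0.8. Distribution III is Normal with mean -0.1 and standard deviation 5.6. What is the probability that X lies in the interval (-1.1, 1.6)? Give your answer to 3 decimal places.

0.148

Conditional on each component, P(-1.1 < X < 1.6): I: 0.252747; II: 3.16712e-05; III: 0.190136.
By total probability, P(-1.1 < X < 1.6) = 0.333333·0.252747 + 0.333333·3.16712e-05 + 0.333333·0.190136 = 0.147638.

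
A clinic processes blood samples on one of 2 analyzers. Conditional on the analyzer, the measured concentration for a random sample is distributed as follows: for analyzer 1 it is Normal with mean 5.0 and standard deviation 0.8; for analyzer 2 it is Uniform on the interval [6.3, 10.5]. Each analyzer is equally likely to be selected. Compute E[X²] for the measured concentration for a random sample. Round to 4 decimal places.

For each component E[X²] = Var + (mean)², giving 1: 25.64; 2: 72.03.
Overall E[X²] = 0.5·25.64 + 0.5·72.03 = 48.835.

48.8350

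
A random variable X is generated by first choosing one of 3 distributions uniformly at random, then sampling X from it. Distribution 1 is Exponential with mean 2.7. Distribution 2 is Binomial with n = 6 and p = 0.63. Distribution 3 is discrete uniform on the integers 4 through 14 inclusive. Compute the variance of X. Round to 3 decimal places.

Per component, 1: μ=2.7, E[X²]=14.58; 2: μ=3.78, E[X²]=15.687; 3: μ=9, E[X²]=91.
E[X] = 0.333333·2.7 + 0.333333·3.78 + 0.333333·9 = 5.16.
E[X²] = 0.333333·14.58 + 0.333333·15.687 + 0.333333·91 = 40.4223.
Var(X) = E[X²] − (E[X])² = 40.4223 − 26.6256 = 13.7967.

13.797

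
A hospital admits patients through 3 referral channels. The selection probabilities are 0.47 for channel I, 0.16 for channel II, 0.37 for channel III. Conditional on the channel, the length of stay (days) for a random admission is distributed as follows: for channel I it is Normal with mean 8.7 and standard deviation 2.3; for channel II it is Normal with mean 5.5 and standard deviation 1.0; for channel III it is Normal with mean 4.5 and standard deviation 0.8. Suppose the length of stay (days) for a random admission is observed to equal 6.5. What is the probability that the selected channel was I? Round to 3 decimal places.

0.524

Likelihoods f(6.5 | ·): I: 0.109776; II: 0.241971; III: 0.0219104.
Posterior ∝ prior × likelihood. Numerator for I: 0.47·0.109776 = 0.0515947.
Normalizing constant: 0.47·0.109776 + 0.16·0.241971 + 0.37·0.0219104 = 0.0984168.
P(I | observation) = 0.0515947 / 0.0984168 = 0.524246.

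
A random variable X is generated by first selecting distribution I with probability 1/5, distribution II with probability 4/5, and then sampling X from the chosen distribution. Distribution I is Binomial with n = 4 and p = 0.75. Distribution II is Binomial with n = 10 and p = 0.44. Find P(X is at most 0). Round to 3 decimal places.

0.003

Conditional on each component, P(X ≤ 0): I: 0.00390625; II: 0.00303305.
By total probability, P(X ≤ 0) = 0.2·0.00390625 + 0.8·0.00303305 = 0.00320769.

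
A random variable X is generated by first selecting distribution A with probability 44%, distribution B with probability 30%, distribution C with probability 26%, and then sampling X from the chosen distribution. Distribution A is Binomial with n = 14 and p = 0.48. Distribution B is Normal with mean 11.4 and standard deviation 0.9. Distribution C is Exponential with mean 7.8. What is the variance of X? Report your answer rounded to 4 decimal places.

Per component, A: μ=6.72, E[X²]=48.6528; B: μ=11.4, E[X²]=130.77; C: μ=7.8, E[X²]=121.68.
E[X] = 0.44·6.72 + 0.3·11.4 + 0.26·7.8 = 8.4048.
E[X²] = 0.44·48.6528 + 0.3·130.77 + 0.26·121.68 = 92.275.
Var(X) = E[X²] − (E[X])² = 92.275 − 70.6407 = 21.6344.

21.6344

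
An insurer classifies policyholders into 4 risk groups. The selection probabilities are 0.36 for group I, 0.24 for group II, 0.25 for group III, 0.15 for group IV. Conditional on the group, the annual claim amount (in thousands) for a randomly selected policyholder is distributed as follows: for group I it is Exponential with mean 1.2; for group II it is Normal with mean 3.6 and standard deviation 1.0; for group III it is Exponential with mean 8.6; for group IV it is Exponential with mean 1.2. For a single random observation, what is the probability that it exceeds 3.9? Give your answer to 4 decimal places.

0.2703

Conditional on each group, P(X > 3.9): I: 0.0387742; II: 0.382089; III: 0.635408; IV: 0.0387742.
By total probability, P(X > 3.9) = 0.36·0.0387742 + 0.24·0.382089 + 0.25·0.635408 + 0.15·0.0387742 = 0.270328.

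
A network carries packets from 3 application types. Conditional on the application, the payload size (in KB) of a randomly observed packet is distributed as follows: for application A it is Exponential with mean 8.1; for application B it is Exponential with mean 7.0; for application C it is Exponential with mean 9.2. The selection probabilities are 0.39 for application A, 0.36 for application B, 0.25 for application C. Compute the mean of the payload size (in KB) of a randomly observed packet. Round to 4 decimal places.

Component means — A: 8.1; B: 7; C: 9.2.
E[X] = 0.39·8.1 + 0.36·7 + 0.25·9.2 = 7.979.

7.9790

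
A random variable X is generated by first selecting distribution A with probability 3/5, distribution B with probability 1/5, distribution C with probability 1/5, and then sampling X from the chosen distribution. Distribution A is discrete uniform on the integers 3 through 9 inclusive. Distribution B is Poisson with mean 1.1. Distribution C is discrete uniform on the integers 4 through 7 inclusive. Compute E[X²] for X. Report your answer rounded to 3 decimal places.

For each component E[X²] = Var + (mean)², giving A: 40; B: 2.31; C: 31.5.
Overall E[X²] = 0.6·40 + 0.2·2.31 + 0.2·31.5 = 30.762.

30.762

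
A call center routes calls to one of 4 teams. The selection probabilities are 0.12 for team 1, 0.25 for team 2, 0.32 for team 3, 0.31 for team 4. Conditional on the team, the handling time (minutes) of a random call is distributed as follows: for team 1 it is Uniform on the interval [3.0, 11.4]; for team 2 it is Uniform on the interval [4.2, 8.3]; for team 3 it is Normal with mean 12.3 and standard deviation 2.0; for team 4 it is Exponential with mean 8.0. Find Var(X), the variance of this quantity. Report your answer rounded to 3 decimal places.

28.225

Per component, 1: μ=7.2, E[X²]=57.72; 2: μ=6.25, E[X²]=40.4633; 3: μ=12.3, E[X²]=155.29; 4: μ=8, E[X²]=128.
E[X] = 0.12·7.2 + 0.25·6.25 + 0.32·12.3 + 0.31·8 = 8.8425.
E[X²] = 0.12·57.72 + 0.25·40.4633 + 0.32·155.29 + 0.31·128 = 106.415.
Var(X) = E[X²] − (E[X])² = 106.415 − 78.1898 = 28.2252.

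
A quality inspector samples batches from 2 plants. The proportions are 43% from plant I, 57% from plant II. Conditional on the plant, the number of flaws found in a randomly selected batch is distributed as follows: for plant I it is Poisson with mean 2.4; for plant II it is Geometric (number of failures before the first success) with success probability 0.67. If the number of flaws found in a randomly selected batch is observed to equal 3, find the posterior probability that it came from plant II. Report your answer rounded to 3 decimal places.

0.132

Likelihoods P(X=3 | ·): I: 0.209014; II: 0.0240778.
Posterior ∝ prior × likelihood. Numerator for II: 0.57·0.0240778 = 0.0137243.
Normalizing constant: 0.43·0.209014 + 0.57·0.0240778 = 0.1036.
P(II | observation) = 0.0137243 / 0.1036 = 0.132474.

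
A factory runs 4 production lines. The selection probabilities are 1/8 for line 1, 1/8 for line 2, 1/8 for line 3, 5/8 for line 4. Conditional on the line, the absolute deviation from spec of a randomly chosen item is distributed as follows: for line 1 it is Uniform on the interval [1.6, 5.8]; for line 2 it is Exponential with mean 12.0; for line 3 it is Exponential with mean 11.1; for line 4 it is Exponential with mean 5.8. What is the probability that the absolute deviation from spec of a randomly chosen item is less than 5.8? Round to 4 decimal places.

Conditional on each line, P(X < 5.8): 1: 1; 2: 0.383276; 3: 0.406977; 4: 0.632121.
By total probability, P(X < 5.8) = 0.125·1 + 0.125·0.383276 + 0.125·0.406977 + 0.625·0.632121 = 0.618857.

0.6189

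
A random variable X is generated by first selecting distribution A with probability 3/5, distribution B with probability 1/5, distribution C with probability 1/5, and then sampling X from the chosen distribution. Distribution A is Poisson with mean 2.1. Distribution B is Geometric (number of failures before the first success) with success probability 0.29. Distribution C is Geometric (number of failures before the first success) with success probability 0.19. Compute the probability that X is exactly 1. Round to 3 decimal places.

0.226

Conditional on each component, P(X = 1): A: 0.257158; B: 0.2059; C: 0.1539.
By total probability, P(X = 1) = 0.6·0.257158 + 0.2·0.2059 + 0.2·0.1539 = 0.226255.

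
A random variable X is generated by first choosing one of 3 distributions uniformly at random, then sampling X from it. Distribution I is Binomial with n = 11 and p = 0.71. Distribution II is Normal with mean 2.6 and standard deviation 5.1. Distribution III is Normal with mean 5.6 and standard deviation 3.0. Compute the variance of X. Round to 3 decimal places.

16.984

Per component, I: μ=7.81, E[X²]=63.261; II: μ=2.6, E[X²]=32.77; III: μ=5.6, E[X²]=40.36.
E[X] = 0.333333·7.81 + 0.333333·2.6 + 0.333333·5.6 = 5.33667.
E[X²] = 0.333333·63.261 + 0.333333·32.77 + 0.333333·40.36 = 45.4637.
Var(X) = E[X²] − (E[X])² = 45.4637 − 28.48 = 16.9837.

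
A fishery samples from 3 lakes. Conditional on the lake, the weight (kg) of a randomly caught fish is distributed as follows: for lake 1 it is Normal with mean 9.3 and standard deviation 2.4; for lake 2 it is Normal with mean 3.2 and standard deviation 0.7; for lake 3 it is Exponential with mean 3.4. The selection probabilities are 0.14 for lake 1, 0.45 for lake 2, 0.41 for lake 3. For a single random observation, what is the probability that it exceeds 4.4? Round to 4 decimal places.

Conditional on each lake, P(X > 4.4): 1: 0.979408; 2: 0.0432381; 3: 0.27414.
By total probability, P(X > 4.4) = 0.14·0.979408 + 0.45·0.0432381 + 0.41·0.27414 = 0.268971.

0.2690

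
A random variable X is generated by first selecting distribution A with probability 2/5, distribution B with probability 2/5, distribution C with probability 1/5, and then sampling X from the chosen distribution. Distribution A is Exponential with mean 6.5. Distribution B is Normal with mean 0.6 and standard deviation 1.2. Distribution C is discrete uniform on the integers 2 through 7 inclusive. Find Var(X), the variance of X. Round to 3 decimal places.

25.166

Per component, A: μ=6.5, E[X²]=84.5; B: μ=0.6, E[X²]=1.8; C: μ=4.5, E[X²]=23.1667.
E[X] = 0.4·6.5 + 0.4·0.6 + 0.2·4.5 = 3.74.
E[X²] = 0.4·84.5 + 0.4·1.8 + 0.2·23.1667 = 39.1533.
Var(X) = E[X²] − (E[X])² = 39.1533 − 13.9876 = 25.1657.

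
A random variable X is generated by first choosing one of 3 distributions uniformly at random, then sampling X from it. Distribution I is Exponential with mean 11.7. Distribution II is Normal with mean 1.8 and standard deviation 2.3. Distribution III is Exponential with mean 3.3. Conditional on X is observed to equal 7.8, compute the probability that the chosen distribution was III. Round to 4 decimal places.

Likelihoods f(7.8 | ·): I: 0.0438818; II: 0.0057734; III: 0.0285083.
Posterior ∝ prior × likelihood. Numerator for III: 0.333333·0.0285083 = 0.00950278.
Normalizing constant: 0.333333·0.0438818 + 0.333333·0.0057734 + 0.333333·0.0285083 = 0.0260545.
P(III | observation) = 0.00950278 / 0.0260545 = 0.364727.

0.3647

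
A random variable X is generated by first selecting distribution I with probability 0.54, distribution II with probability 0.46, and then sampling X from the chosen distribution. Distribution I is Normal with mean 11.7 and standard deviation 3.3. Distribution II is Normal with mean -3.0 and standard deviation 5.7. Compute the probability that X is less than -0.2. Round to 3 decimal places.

0.317

Conditional on each component, P(X < -0.2): I: 0.00015544; II: 0.688367.
By total probability, P(X < -0.2) = 0.54·0.00015544 + 0.46·0.688367 = 0.316733.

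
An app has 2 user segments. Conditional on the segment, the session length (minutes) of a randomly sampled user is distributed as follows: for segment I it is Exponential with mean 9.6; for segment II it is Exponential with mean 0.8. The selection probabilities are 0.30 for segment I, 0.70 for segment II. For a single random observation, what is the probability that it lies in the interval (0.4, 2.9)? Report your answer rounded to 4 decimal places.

Conditional on each segment, P(0.4 < X < 2.9): I: 0.219913; II: 0.579882.
By total probability, P(0.4 < X < 2.9) = 0.3·0.219913 + 0.7·0.579882 = 0.471891.

0.4719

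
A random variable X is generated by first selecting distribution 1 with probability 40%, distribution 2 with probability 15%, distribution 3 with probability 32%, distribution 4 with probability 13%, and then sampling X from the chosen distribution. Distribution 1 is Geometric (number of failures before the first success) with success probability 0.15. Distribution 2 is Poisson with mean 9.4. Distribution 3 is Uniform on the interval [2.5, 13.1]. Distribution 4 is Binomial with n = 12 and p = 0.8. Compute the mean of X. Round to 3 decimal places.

7.421

Component means — 1: 5.66667; 2: 9.4; 3: 7.8; 4: 9.6.
E[X] = 0.4·5.66667 + 0.15·9.4 + 0.32·7.8 + 0.13·9.6 = 7.42067.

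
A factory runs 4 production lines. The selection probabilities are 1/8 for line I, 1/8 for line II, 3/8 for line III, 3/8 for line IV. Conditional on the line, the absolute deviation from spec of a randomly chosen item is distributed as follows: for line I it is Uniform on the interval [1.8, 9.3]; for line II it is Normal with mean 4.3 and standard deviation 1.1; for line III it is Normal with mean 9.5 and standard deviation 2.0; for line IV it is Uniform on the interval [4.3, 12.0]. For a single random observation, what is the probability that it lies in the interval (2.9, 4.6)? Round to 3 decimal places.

0.109

Conditional on each line, P(2.9 < X < 4.6): I: 0.226667; II: 0.505911; III: 0.00665939; IV: 0.038961.
By total probability, P(2.9 < X < 4.6) = 0.125·0.226667 + 0.125·0.505911 + 0.375·0.00665939 + 0.375·0.038961 = 0.10868.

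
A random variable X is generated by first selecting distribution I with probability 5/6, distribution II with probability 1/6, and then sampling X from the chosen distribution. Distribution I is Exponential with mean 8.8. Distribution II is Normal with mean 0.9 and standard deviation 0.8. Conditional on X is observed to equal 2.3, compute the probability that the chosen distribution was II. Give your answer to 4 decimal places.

0.1978

Likelihoods f(2.3 | ·): I: 0.0875001; II: 0.107847.
Posterior ∝ prior × likelihood. Numerator for II: 0.166667·0.107847 = 0.0179744.
Normalizing constant: 0.833333·0.0875001 + 0.166667·0.107847 = 0.0908912.
P(II | observation) = 0.0179744 / 0.0908912 = 0.197758.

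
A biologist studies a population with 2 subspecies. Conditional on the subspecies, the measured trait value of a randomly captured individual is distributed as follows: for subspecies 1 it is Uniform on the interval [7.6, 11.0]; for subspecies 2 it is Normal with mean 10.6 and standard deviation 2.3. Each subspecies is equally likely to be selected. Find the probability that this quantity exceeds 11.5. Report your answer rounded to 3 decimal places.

Conditional on each subspecies, P(X > 11.5): 1: 0; 2: 0.347786.
By total probability, P(X > 11.5) = 0.5·0 + 0.5·0.347786 = 0.173893.

0.174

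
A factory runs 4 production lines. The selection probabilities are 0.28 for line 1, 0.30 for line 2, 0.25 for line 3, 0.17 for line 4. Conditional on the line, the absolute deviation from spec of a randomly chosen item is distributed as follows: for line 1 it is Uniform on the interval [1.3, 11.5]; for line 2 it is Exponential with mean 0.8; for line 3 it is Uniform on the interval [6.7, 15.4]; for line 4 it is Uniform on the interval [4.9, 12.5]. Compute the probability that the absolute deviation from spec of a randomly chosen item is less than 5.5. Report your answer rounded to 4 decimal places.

0.4284

Conditional on each line, P(X < 5.5): 1: 0.411765; 2: 0.998967; 3: 0; 4: 0.0789474.
By total probability, P(X < 5.5) = 0.28·0.411765 + 0.3·0.998967 + 0.25·0 + 0.17·0.0789474 = 0.428405.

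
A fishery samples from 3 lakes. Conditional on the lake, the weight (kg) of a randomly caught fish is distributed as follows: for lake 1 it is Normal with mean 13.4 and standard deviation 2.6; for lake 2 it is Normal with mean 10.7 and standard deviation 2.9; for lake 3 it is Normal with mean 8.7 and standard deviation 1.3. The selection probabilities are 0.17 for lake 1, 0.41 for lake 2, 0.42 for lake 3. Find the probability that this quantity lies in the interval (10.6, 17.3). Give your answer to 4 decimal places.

Conditional on each lake, P(10.6 < X < 17.3): 1: 0.792435; 2: 0.502327; 3: 0.0719339.
By total probability, P(10.6 < X < 17.3) = 0.17·0.792435 + 0.41·0.502327 + 0.42·0.0719339 = 0.37088.

0.3709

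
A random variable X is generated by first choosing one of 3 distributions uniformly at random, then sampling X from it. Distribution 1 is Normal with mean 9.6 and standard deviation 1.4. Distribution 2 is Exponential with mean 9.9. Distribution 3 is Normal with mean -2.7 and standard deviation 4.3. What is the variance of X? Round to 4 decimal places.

73.9467

Per component, 1: μ=9.6, E[X²]=94.12; 2: μ=9.9, E[X²]=196.02; 3: μ=-2.7, E[X²]=25.78.
E[X] = 0.333333·9.6 + 0.333333·9.9 + 0.333333·-2.7 = 5.6.
E[X²] = 0.333333·94.12 + 0.333333·196.02 + 0.333333·25.78 = 105.307.
Var(X) = E[X²] − (E[X])² = 105.307 − 31.36 = 73.9467.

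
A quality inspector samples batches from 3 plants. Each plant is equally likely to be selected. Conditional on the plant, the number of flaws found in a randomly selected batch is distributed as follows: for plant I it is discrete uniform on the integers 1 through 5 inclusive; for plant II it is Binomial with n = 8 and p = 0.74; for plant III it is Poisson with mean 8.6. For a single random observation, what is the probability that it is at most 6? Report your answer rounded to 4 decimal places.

0.6343

Conditional on each plant, P(X ≤ 6): I: 1; II: 0.657334; III: 0.245676.
By total probability, P(X ≤ 6) = 0.333333·1 + 0.333333·0.657334 + 0.333333·0.245676 = 0.634337.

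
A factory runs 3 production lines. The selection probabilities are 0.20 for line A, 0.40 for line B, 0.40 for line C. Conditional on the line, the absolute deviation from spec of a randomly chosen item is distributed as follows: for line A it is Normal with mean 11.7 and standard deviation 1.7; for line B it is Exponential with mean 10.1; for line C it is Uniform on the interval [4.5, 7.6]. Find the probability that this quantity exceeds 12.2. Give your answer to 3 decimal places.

0.196

Conditional on each line, P(X > 12.2): A: 0.384334; B: 0.298818; C: 0.
By total probability, P(X > 12.2) = 0.2·0.384334 + 0.4·0.298818 + 0.4·0 = 0.196394.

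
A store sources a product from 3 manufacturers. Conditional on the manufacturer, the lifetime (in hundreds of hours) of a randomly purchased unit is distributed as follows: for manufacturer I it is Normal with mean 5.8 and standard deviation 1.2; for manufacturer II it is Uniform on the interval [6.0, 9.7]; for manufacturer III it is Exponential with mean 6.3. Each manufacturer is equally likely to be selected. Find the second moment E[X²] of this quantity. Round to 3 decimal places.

For each component E[X²] = Var + (mean)², giving I: 35.08; II: 62.7633; III: 79.38.
Overall E[X²] = 0.333333·35.08 + 0.333333·62.7633 + 0.333333·79.38 = 59.0744.

59.074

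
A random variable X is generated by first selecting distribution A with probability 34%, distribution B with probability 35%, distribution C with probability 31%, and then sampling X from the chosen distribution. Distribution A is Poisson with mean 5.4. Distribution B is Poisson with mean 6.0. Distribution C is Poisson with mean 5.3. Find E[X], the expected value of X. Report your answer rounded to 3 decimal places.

5.579

Component means — A: 5.4; B: 6; C: 5.3.
E[X] = 0.34·5.4 + 0.35·6 + 0.31·5.3 = 5.579.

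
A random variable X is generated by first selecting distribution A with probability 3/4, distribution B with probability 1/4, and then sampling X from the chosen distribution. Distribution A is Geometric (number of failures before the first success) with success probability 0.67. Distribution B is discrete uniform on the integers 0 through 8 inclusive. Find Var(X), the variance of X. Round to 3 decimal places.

Per component, A: μ=0.492537, E[X²]=0.977723; B: μ=4, E[X²]=22.6667.
E[X] = 0.75·0.492537 + 0.25·4 = 1.3694.
E[X²] = 0.75·0.977723 + 0.25·22.6667 = 6.39996.
Var(X) = E[X²] − (E[X])² = 6.39996 − 1.87526 = 4.52469.

4.525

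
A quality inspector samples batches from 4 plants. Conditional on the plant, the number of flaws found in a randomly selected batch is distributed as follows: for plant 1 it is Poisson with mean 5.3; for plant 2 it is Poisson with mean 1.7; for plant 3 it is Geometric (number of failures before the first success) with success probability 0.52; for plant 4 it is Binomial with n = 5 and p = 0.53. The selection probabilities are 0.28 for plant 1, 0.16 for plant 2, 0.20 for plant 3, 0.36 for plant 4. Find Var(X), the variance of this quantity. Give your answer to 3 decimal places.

5.207

Per component, 1: μ=5.3, E[X²]=33.39; 2: μ=1.7, E[X²]=4.59; 3: μ=0.923077, E[X²]=2.62722; 4: μ=2.65, E[X²]=8.268.
E[X] = 0.28·5.3 + 0.16·1.7 + 0.2·0.923077 + 0.36·2.65 = 2.89462.
E[X²] = 0.28·33.39 + 0.16·4.59 + 0.2·2.62722 + 0.36·8.268 = 13.5855.
Var(X) = E[X²] − (E[X])² = 13.5855 − 8.3788 = 5.20673.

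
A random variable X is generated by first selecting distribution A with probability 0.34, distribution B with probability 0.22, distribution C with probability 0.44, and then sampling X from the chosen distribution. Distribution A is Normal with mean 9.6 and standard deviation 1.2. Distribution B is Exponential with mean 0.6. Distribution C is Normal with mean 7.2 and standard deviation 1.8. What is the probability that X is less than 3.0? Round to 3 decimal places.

Conditional on each component, P(X < 3.0): A: 1.89896e-08; B: 0.993262; C: 0.00981533.
By total probability, P(X < 3.0) = 0.34·1.89896e-08 + 0.22·0.993262 + 0.44·0.00981533 = 0.222836.

0.223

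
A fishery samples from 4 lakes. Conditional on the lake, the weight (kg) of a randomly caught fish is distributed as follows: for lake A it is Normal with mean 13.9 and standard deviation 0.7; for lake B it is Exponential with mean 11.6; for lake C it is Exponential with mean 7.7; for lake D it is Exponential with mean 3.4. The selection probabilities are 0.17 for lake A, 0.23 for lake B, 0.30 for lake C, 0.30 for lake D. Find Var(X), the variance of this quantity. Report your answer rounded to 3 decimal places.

67.430

Per component, A: μ=13.9, E[X²]=193.7; B: μ=11.6, E[X²]=269.12; C: μ=7.7, E[X²]=118.58; D: μ=3.4, E[X²]=23.12.
E[X] = 0.17·13.9 + 0.23·11.6 + 0.3·7.7 + 0.3·3.4 = 8.361.
E[X²] = 0.17·193.7 + 0.23·269.12 + 0.3·118.58 + 0.3·23.12 = 137.337.
Var(X) = E[X²] − (E[X])² = 137.337 − 69.9063 = 67.4303.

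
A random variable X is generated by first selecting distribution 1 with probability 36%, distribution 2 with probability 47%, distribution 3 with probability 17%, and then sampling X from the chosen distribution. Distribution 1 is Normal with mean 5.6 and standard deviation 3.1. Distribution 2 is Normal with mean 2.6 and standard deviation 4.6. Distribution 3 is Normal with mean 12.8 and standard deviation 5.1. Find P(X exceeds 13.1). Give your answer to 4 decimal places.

Conditional on each component, P(X > 13.1): 1: 0.00777403; 2: 0.0112267; 3: 0.476546.
By total probability, P(X > 13.1) = 0.36·0.00777403 + 0.47·0.0112267 + 0.17·0.476546 = 0.0890881.

0.0891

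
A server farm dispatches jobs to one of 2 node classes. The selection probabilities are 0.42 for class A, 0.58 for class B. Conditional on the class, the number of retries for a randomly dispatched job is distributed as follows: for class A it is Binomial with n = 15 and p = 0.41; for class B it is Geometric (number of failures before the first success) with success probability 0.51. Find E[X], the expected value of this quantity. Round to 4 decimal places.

3.1403

Component means — A: 6.15; B: 0.960784.
E[X] = 0.42·6.15 + 0.58·0.960784 = 3.14025.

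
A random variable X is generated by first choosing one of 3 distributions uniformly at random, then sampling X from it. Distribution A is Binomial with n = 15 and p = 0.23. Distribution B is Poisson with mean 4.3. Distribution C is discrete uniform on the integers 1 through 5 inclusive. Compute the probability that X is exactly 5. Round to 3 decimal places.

Conditional on each component, P(X = 5): A: 0.141613; B: 0.166224; C: 0.2.
By total probability, P(X = 5) = 0.333333·0.141613 + 0.333333·0.166224 + 0.333333·0.2 = 0.169279.

0.169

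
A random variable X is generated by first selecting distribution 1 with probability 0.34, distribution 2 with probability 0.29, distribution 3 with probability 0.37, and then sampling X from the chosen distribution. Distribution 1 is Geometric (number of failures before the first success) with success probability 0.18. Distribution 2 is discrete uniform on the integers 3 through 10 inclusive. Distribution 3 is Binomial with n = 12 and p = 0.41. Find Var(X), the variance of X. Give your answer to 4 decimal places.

11.8588

Per component, 1: μ=4.55556, E[X²]=46.0617; 2: μ=6.5, E[X²]=47.5; 3: μ=4.92, E[X²]=27.1092.
E[X] = 0.34·4.55556 + 0.29·6.5 + 0.37·4.92 = 5.25429.
E[X²] = 0.34·46.0617 + 0.29·47.5 + 0.37·27.1092 = 39.4664.
Var(X) = E[X²] − (E[X])² = 39.4664 − 27.6076 = 11.8588.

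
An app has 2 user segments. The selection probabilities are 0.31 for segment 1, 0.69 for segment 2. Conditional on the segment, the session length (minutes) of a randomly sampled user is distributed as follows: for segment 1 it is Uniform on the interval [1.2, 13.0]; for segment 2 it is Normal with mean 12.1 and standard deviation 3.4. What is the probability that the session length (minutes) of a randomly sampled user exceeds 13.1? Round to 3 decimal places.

Conditional on each segment, P(X > 13.1): 1: 0; 2: 0.384334.
By total probability, P(X > 13.1) = 0.31·0 + 0.69·0.384334 = 0.26519.

0.265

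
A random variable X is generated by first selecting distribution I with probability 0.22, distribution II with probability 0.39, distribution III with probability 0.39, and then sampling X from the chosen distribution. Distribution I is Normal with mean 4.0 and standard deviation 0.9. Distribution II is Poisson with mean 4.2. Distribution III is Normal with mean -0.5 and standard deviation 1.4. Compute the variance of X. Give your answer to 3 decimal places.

7.681

Per component, I: μ=4, E[X²]=16.81; II: μ=4.2, E[X²]=21.84; III: μ=-0.5, E[X²]=2.21.
E[X] = 0.22·4 + 0.39·4.2 + 0.39·-0.5 = 2.323.
E[X²] = 0.22·16.81 + 0.39·21.84 + 0.39·2.21 = 13.0777.
Var(X) = E[X²] − (E[X])² = 13.0777 − 5.39633 = 7.68137.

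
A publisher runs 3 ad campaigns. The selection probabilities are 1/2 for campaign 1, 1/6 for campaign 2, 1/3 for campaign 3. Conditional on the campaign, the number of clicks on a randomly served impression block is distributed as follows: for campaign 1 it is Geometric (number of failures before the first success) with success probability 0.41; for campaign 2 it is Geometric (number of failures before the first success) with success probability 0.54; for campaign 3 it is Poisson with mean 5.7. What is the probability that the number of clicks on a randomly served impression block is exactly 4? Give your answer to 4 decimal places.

0.0779

Conditional on each campaign, P(X = 4): 1: 0.0496812; 2: 0.0241783; 3: 0.147167.
By total probability, P(X = 4) = 0.5·0.0496812 + 0.166667·0.0241783 + 0.333333·0.147167 = 0.0779259.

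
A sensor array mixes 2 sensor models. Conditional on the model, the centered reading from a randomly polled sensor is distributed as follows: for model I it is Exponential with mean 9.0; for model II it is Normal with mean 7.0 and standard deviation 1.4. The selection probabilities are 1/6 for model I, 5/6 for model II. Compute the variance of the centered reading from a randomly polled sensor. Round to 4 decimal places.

15.6889

Per component, I: μ=9, E[X²]=162; II: μ=7, E[X²]=50.96.
E[X] = 0.166667·9 + 0.833333·7 = 7.33333.
E[X²] = 0.166667·162 + 0.833333·50.96 = 69.4667.
Var(X) = E[X²] − (E[X])² = 69.4667 − 53.7778 = 15.6889.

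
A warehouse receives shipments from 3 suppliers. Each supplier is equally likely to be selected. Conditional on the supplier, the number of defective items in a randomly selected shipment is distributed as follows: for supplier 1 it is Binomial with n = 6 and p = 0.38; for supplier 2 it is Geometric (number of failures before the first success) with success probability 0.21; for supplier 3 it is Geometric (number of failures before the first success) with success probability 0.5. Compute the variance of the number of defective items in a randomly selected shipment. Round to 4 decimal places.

Per component, 1: μ=2.28, E[X²]=6.612; 2: μ=3.7619, E[X²]=32.0658; 3: μ=1, E[X²]=3.
E[X] = 0.333333·2.28 + 0.333333·3.7619 + 0.333333·1 = 2.3473.
E[X²] = 0.333333·6.612 + 0.333333·32.0658 + 0.333333·3 = 13.8926.
Var(X) = E[X²] − (E[X])² = 13.8926 − 5.50982 = 8.38276.

8.3828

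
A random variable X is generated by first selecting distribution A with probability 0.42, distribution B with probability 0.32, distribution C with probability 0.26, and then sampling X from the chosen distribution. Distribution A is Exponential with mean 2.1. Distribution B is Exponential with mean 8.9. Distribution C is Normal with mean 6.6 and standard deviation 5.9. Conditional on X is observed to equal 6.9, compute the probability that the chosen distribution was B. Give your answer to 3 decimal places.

Likelihoods f(6.9 | ·): A: 0.0178161; B: 0.0517499; C: 0.06753.
Posterior ∝ prior × likelihood. Numerator for B: 0.32·0.0517499 = 0.01656.
Normalizing constant: 0.42·0.0178161 + 0.32·0.0517499 + 0.26·0.06753 = 0.0416005.
P(B | observation) = 0.01656 / 0.0416005 = 0.398071.

0.398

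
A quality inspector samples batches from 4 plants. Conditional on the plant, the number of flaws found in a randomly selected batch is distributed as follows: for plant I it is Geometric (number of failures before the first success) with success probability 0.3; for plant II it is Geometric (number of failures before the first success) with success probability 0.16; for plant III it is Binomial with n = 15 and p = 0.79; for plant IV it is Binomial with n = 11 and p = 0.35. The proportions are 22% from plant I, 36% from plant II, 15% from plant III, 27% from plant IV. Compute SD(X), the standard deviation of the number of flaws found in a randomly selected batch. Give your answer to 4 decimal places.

4.8483

Per component, I: μ=2.33333, E[X²]=13.2222; II: μ=5.25, E[X²]=60.375; III: μ=11.85, E[X²]=142.911; IV: μ=3.85, E[X²]=17.325.
E[X] = 0.22·2.33333 + 0.36·5.25 + 0.15·11.85 + 0.27·3.85 = 5.22033.
E[X²] = 0.22·13.2222 + 0.36·60.375 + 0.15·142.911 + 0.27·17.325 = 50.7583.
Var(X) = E[X²] − (E[X])² = 50.7583 − 27.2519 = 23.5064.
SD(X) = √23.5064 = 4.84834.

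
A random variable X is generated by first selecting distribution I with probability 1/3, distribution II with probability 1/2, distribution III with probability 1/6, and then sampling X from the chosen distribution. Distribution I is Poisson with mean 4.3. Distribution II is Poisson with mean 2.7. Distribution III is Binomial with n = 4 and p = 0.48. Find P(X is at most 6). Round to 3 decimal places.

0.942

Conditional on each component, P(X ≤ 6): I: 0.85579; II: 0.979431; III: 1.
By total probability, P(X ≤ 6) = 0.333333·0.85579 + 0.5·0.979431 + 0.166667·1 = 0.941645.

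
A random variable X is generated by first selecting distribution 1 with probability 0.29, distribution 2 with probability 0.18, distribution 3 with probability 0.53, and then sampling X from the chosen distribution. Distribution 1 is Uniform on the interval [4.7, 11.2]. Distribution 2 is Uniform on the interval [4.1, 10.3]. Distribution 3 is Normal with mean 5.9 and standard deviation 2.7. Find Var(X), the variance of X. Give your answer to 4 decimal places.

Per component, 1: μ=7.95, E[X²]=66.7233; 2: μ=7.2, E[X²]=55.0433; 3: μ=5.9, E[X²]=42.1.
E[X] = 0.29·7.95 + 0.18·7.2 + 0.53·5.9 = 6.7285.
E[X²] = 0.29·66.7233 + 0.18·55.0433 + 0.53·42.1 = 51.5706.
Var(X) = E[X²] − (E[X])² = 51.5706 − 45.2727 = 6.29785.

6.2979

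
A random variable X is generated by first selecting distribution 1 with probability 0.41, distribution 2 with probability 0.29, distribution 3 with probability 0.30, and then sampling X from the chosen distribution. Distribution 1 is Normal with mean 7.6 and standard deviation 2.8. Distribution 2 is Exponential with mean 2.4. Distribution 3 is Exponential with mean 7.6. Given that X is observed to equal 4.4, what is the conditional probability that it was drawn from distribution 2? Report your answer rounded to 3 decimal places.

Likelihoods f(4.4 | ·): 1: 0.0741534; 2: 0.0666166; 3: 0.0737484.
Posterior ∝ prior × likelihood. Numerator for 2: 0.29·0.0666166 = 0.0193188.
Normalizing constant: 0.41·0.0741534 + 0.29·0.0666166 + 0.3·0.0737484 = 0.0718462.
P(2 | observation) = 0.0193188 / 0.0718462 = 0.268891.

0.269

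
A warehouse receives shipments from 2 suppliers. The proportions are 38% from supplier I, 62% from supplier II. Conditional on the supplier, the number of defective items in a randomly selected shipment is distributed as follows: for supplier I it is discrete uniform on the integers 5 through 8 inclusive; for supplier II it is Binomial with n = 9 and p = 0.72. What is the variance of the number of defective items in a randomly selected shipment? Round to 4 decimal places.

Per component, I: μ=6.5, E[X²]=43.5; II: μ=6.48, E[X²]=43.8048.
E[X] = 0.38·6.5 + 0.62·6.48 = 6.4876.
E[X²] = 0.38·43.5 + 0.62·43.8048 = 43.689.
Var(X) = E[X²] − (E[X])² = 43.689 − 42.089 = 1.60002.

1.6000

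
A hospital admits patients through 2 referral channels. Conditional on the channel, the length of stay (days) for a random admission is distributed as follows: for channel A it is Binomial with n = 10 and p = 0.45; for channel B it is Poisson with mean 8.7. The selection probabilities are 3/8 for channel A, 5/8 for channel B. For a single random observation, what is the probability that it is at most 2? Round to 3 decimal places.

0.042

Conditional on each channel, P(X ≤ 2): A: 0.0995597; B: 0.00792032.
By total probability, P(X ≤ 2) = 0.375·0.0995597 + 0.625·0.00792032 = 0.0422851.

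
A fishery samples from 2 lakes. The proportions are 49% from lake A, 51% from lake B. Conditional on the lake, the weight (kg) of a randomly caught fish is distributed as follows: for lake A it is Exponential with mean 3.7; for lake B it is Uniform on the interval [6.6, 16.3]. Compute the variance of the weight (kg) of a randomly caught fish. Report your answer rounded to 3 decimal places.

25.717

Per component, A: μ=3.7, E[X²]=27.38; B: μ=11.45, E[X²]=138.943.
E[X] = 0.49·3.7 + 0.51·11.45 = 7.6525.
E[X²] = 0.49·27.38 + 0.51·138.943 = 84.2773.
Var(X) = E[X²] − (E[X])² = 84.2773 − 58.5608 = 25.7165.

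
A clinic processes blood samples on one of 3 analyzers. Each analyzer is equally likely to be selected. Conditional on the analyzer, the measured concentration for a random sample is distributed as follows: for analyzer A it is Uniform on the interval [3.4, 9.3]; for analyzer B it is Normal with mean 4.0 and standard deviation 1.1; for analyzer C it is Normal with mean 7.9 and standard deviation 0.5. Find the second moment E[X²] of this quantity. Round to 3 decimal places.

41.031

For each component E[X²] = Var + (mean)², giving A: 43.2233; B: 17.21; C: 62.66.
Overall E[X²] = 0.333333·43.2233 + 0.333333·17.21 + 0.333333·62.66 = 41.0311.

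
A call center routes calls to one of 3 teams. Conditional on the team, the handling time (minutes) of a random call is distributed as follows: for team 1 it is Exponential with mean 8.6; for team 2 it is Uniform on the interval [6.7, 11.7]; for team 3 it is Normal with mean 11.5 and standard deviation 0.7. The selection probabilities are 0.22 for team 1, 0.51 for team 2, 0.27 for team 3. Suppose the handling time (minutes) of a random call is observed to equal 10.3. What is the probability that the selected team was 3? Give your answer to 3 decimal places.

Likelihoods f(10.3 | ·): 1: 0.0351041; 2: 0.2; 3: 0.131119.
Posterior ∝ prior × likelihood. Numerator for 3: 0.27·0.131119 = 0.0354021.
Normalizing constant: 0.22·0.0351041 + 0.51·0.2 + 0.27·0.131119 = 0.145125.
P(3 | observation) = 0.0354021 / 0.145125 = 0.243942.

0.244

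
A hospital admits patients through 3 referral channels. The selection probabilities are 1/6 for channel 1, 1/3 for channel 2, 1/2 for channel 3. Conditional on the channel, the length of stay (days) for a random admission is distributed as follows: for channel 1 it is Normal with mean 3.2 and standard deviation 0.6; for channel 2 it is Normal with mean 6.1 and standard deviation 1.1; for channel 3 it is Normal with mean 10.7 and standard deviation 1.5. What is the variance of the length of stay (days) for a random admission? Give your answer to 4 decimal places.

10.2697

Per component, 1: μ=3.2, E[X²]=10.6; 2: μ=6.1, E[X²]=38.42; 3: μ=10.7, E[X²]=116.74.
E[X] = 0.166667·3.2 + 0.333333·6.1 + 0.5·10.7 = 7.91667.
E[X²] = 0.166667·10.6 + 0.333333·38.42 + 0.5·116.74 = 72.9433.
Var(X) = E[X²] − (E[X])² = 72.9433 − 62.6736 = 10.2697.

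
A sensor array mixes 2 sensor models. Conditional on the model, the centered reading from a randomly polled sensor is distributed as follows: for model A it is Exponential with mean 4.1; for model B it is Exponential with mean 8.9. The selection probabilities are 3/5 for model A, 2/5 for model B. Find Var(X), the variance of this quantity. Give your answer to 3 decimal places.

47.300

Per component, A: μ=4.1, E[X²]=33.62; B: μ=8.9, E[X²]=158.42.
E[X] = 0.6·4.1 + 0.4·8.9 = 6.02.
E[X²] = 0.6·33.62 + 0.4·158.42 = 83.54.
Var(X) = E[X²] − (E[X])² = 83.54 − 36.2404 = 47.2996.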